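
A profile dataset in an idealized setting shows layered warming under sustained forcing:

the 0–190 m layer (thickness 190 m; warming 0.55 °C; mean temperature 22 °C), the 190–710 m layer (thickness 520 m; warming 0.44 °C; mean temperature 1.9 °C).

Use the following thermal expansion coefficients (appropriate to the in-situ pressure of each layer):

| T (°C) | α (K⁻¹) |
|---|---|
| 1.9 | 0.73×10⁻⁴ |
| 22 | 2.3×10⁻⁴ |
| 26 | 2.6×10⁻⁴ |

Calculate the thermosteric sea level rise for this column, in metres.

Layer 1 at 22 °C → α = 2.3×10⁻⁴ K⁻¹
Layer 2 at 1.9 °C → α = 0.73×10⁻⁴ K⁻¹
0.55 × 2.3×10⁻⁴ × 190 = 0.024035 m
190–710 m: 0.73×10⁻⁴ × 520 × 0.44 = 0.0167024 m
Δh = 0.024035 + 0.0167024 = 0.0407374 m ≈ 0.041 m

Δh ≈ 0.041 m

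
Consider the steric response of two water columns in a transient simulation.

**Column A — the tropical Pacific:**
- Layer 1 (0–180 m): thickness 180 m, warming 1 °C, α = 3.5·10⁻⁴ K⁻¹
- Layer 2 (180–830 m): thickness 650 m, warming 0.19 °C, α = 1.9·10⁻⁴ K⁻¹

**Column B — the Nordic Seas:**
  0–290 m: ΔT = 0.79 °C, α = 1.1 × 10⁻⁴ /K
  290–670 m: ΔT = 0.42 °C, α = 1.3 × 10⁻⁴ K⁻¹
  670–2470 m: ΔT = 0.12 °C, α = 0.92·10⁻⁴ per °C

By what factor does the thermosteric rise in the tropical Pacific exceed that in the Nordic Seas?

A 0–180 m: 1 × 3.5×10⁻⁴ × 180 = 0.06300 m
A 180–830 m: 650 × 1.9×10⁻⁴ × 0.19 = 0.023465 m
A total: 0.086465 m
B 0–290 m: 1.1×10⁻⁴ × 290 × 0.79 = 0.025201 m
B 290–670 m: 1.3×10⁻⁴ × 0.42 × 380 = 0.020748 m
B Layer 3: 1800 × 0.12 × 0.92×10⁻⁴ = 0.019872 m
B total: 0.065821 m
Ratio: 0.086465 / 0.065821 ≈ 1.314

≈ 1.31×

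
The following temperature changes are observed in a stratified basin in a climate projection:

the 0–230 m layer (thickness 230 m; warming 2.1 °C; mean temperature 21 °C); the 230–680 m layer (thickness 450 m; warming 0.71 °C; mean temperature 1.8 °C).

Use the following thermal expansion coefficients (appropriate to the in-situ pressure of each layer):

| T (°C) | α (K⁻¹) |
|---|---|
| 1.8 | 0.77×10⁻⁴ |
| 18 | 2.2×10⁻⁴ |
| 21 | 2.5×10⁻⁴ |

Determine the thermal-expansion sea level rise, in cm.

Δh = 14.5 cm

Layer 1 at 21 °C → α = 2.5×10⁻⁴ K⁻¹
Layer 2 at 1.8 °C → α = 0.77×10⁻⁴ K⁻¹
230 × 2.1 × 2.5×10⁻⁴ = 0.12075 m
230–680 m: 0.71 × 450 × 0.77×10⁻⁴ = 0.0246015 m
Δh = 0.12075 + 0.0246015 = 0.1453515 m ≈ 14.5 cm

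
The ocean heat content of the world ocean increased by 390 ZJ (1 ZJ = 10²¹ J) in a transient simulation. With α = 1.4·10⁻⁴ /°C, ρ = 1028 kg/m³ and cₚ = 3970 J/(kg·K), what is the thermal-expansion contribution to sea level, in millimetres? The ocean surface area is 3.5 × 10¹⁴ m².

Per unit area: Q = 390×10²¹ / (3.5×10¹⁴) ≈ 1.114×10⁹ J/m²
Δh = αQ/(ρcₚ) = 1.4×10⁻⁴ × 1.114×10⁹ / (1028 × 3970) ≈ 0.038215 m

Δh ≈ 38.2 mm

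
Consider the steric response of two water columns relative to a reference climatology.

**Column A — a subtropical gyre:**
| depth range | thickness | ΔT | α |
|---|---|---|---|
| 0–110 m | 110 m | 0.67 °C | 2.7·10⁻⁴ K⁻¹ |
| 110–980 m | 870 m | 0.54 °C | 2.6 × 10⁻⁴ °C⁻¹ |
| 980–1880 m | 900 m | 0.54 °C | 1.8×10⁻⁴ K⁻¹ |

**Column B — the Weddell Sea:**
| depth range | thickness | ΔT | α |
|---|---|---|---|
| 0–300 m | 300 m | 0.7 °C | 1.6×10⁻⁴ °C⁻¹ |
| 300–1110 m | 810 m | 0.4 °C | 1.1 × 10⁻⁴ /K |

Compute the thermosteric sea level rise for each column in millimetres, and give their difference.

A 0–110 m: 110 × 0.67 × 2.7×10⁻⁴ = 0.019899 m
A Layer 2: 0.54 × 2.6×10⁻⁴ × 870 = 0.122148 m
A 1.8×10⁻⁴ × 0.54 × 900 = 0.08748 m
A total: 0.229527 m
B Layer 1: 1.6×10⁻⁴ × 300 × 0.7 = 0.03360 m
B 300–1110 m: 810 × 0.4 × 1.1×10⁻⁴ = 0.03564 m
B total: 0.06924 m
Difference: 0.229527 − 0.06924 = 0.160287 m

A: 230 mm; B: 69.2 mm; difference 160 mm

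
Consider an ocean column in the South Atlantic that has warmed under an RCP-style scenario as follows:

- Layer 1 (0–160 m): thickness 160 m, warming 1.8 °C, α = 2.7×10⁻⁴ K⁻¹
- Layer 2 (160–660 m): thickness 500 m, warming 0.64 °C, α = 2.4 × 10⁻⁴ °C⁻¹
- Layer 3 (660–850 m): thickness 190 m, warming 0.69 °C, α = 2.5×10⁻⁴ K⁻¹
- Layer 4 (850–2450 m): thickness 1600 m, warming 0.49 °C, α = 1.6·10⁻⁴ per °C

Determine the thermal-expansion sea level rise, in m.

Layer 1: 2.7×10⁻⁴ × 160 × 1.8 = 0.07776 m
160–660 m: 0.64 × 2.4×10⁻⁴ × 500 = 0.07680 m
0.69 × 190 × 2.5×10⁻⁴ = 0.032775 m
850–2450 m: 1600 × 1.6×10⁻⁴ × 0.49 = 0.12544 m
Δh = 0.07776 + 0.07680 + 0.032775 + 0.12544 = 0.312775 m

0.313 m of thermosteric rise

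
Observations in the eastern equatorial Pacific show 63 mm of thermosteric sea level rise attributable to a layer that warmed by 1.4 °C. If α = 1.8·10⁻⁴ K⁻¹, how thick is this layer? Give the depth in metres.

H = Δh/(αΔT) = 0.063 / (1.8×10⁻⁴ × 1.4) = 250.0 m

250 m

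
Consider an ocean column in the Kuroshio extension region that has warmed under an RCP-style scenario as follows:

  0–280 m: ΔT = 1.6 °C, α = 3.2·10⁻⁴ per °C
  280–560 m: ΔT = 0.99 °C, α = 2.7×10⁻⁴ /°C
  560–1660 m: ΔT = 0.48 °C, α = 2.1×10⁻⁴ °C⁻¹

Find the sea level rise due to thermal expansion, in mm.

Δh ≈ 329 mm

0–280 m: 1.6 × 3.2×10⁻⁴ × 280 = 0.14336 m
Layer 2: 280 × 2.7×10⁻⁴ × 0.99 = 0.074844 m
560–1660 m: 2.1×10⁻⁴ × 1100 × 0.48 = 0.11088 m
Δh = 0.14336 + 0.074844 + 0.11088 = 0.329084 m ≈ 329 mm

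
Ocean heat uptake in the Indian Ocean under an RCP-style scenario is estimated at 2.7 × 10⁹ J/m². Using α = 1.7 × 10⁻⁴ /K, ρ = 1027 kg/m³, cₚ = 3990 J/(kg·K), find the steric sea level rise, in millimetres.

112 mm

Δh = αQ/(ρcₚ) = 1.7×10⁻⁴ × 2.7×10⁹ / (1027 × 3990) ≈ 0.11201 m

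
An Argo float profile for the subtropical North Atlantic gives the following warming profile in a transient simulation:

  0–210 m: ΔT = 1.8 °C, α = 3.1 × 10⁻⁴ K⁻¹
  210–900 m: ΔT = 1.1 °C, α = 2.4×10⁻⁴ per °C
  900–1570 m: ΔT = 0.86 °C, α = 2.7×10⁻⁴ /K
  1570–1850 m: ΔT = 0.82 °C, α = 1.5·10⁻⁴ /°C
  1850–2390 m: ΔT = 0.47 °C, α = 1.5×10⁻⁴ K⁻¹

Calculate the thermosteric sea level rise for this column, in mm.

527 mm of thermosteric rise

Layer 1: 210 × 1.8 × 3.1×10⁻⁴ = 0.11718 m
Layer 2: 1.1 × 2.4×10⁻⁴ × 690 = 0.18216 m
Layer 3: 0.86 × 670 × 2.7×10⁻⁴ = 0.155574 m
1.5×10⁻⁴ × 0.82 × 280 = 0.03444 m
Layer 5: 1.5×10⁻⁴ × 540 × 0.47 = 0.03807 m
Δh = 0.11718 + 0.18216 + 0.155574 + 0.03444 + 0.03807 = 0.527424 m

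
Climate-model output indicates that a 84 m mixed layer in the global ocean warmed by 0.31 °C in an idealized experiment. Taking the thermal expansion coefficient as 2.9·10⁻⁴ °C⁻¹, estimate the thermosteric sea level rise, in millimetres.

7.6 mm

Δh = αΔT·H = 2.9×10⁻⁴ × 0.31 × 84 = 0.0075516 m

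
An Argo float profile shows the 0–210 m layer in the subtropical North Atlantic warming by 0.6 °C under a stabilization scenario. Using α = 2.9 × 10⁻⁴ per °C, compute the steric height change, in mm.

36.5 mm of thermosteric rise

Δh = αΔT·H = 2.9×10⁻⁴ × 0.6 × 210 = 0.03654 m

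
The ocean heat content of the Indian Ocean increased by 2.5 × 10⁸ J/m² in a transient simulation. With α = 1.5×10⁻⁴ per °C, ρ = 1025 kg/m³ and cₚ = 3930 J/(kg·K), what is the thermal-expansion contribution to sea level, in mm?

Δh = 9.31 mm

Δh = αQ/(ρcₚ) = 1.5×10⁻⁴ × 2.5×10⁸ / (1025 × 3930) ≈ 0.0093093 m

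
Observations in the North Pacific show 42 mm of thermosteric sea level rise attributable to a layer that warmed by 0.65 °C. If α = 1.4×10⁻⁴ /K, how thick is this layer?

H = Δh/(αΔT) = 0.042 / (1.4×10⁻⁴ × 0.65) ≈ 461.5 m

462 m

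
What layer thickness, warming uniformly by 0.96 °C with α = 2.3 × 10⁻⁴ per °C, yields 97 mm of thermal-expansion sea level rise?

440 m

H = Δh/(αΔT) = 0.097 / (2.3×10⁻⁴ × 0.96) ≈ 439.3 m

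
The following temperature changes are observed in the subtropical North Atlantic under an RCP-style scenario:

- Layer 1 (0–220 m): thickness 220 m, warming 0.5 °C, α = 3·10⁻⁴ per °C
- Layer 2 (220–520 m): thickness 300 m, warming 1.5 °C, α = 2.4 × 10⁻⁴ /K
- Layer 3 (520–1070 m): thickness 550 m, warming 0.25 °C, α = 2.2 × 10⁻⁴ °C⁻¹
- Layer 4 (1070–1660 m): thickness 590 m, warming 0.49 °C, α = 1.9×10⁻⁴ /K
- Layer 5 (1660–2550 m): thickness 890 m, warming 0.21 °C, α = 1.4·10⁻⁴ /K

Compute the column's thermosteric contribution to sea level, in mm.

252 mm

Layer 1: 3×10⁻⁴ × 0.5 × 220 = 0.03300 m
1.5 × 300 × 2.4×10⁻⁴ = 0.10800 m
Layer 3: 0.25 × 2.2×10⁻⁴ × 550 = 0.03025 m
Layer 4: 0.49 × 1.9×10⁻⁴ × 590 = 0.054929 m
0.21 × 890 × 1.4×10⁻⁴ = 0.026166 m
Δh = 0.03300 + 0.10800 + 0.03025 + 0.054929 + 0.026166 = 0.252345 m ≈ 252 mm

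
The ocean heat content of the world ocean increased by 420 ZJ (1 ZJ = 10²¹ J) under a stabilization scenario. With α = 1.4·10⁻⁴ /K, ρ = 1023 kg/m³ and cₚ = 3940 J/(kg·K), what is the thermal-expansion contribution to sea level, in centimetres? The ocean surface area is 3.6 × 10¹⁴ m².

4.05 cm of thermosteric rise

Per unit area: Q = 420×10²¹ / (3.6×10¹⁴) ≈ 1.167×10⁹ J/m²
Δh = αQ/(ρcₚ) = 1.4×10⁻⁴ × 1.167×10⁹ / (1023 × 3940) ≈ 0.040535 m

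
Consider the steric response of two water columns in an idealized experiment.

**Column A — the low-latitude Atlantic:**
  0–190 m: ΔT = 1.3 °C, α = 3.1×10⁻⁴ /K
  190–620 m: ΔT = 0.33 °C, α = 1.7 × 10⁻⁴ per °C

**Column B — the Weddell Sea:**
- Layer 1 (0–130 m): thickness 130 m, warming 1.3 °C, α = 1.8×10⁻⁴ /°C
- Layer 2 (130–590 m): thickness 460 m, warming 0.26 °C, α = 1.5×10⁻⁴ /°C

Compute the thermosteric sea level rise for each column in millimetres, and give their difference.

A 190 × 3.1×10⁻⁴ × 1.3 = 0.07657 m
A Layer 2: 0.33 × 430 × 1.7×10⁻⁴ = 0.024123 m
A total: 0.100693 m
B 1.3 × 130 × 1.8×10⁻⁴ = 0.03042 m
B Layer 2: 0.26 × 1.5×10⁻⁴ × 460 = 0.01794 m
B total: 0.04836 m
Difference: 0.100693 − 0.04836 = 0.052333 m

Δh_A ≈ 100 mm, Δh_B ≈ 48 mm; difference ≈ 52 mm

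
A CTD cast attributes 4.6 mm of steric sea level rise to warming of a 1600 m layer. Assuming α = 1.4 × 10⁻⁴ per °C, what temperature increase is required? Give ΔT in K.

ΔT ≈ 0.021 K

ΔT = Δh/(αH) = 0.0046 / (1.4×10⁻⁴ × 1600) ≈ 0.02054 K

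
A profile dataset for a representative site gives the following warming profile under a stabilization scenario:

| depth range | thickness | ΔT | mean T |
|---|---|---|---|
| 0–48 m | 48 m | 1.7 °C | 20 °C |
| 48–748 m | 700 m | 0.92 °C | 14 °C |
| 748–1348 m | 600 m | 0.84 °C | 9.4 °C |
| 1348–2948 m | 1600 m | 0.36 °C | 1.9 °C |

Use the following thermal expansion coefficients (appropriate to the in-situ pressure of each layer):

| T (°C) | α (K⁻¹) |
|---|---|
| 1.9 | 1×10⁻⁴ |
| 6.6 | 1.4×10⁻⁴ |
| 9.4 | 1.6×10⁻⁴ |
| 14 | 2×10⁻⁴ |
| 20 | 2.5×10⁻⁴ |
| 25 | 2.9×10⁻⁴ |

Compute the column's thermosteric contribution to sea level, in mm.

Δh ≈ 287 mm

Layer 1 at 20 °C → α = 2.5×10⁻⁴ K⁻¹
Layer 2 at 14 °C → α = 2×10⁻⁴ K⁻¹
Layer 3 at 9.4 °C → α = 1.6×10⁻⁴ K⁻¹
Layer 4 at 1.9 °C → α = 1×10⁻⁴ K⁻¹
0–48 m: 48 × 2.5×10⁻⁴ × 1.7 = 0.02040 m
Layer 2: 2×10⁻⁴ × 700 × 0.92 = 0.12880 m
0.84 × 1.6×10⁻⁴ × 600 = 0.08064 m
1348–2948 m: 1600 × 0.36 × 1×10⁻⁴ = 0.05760 m
Δh = 0.02040 + 0.12880 + 0.08064 + 0.05760 = 0.28744 m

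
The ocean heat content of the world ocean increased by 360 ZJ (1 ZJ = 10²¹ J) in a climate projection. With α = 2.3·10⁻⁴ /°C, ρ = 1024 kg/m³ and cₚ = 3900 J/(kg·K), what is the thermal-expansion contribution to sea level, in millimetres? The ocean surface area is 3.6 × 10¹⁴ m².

Δh = 58 mm

Per unit area: Q = 360×10²¹ / (3.6×10¹⁴) = 1×10⁹ J/m²
Δh = αQ/(ρcₚ) = 2.3×10⁻⁴ × 1×10⁹ / (1024 × 3900) ≈ 0.057592 m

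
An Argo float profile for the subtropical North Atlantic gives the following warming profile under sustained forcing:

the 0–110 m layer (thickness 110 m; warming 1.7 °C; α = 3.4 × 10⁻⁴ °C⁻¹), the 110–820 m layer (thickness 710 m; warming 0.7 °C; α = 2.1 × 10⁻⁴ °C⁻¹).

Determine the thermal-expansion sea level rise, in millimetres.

0–110 m: 3.4×10⁻⁴ × 1.7 × 110 = 0.06358 m
710 × 2.1×10⁻⁴ × 0.7 = 0.10437 m
Δh = 0.06358 + 0.10437 = 0.16795 m ≈ 168 mm

Δh = 168 mm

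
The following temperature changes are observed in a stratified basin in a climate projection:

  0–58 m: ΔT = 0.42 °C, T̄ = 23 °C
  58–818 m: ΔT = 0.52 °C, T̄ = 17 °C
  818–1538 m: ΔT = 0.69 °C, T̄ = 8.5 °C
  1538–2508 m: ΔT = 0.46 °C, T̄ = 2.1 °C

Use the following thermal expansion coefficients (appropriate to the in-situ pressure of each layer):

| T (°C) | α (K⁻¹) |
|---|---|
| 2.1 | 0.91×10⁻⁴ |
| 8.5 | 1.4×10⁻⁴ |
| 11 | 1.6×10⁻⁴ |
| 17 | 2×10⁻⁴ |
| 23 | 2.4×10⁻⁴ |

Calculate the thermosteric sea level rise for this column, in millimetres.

Layer 1 at 23 °C → α = 2.4×10⁻⁴ K⁻¹
Layer 2 at 17 °C → α = 2×10⁻⁴ K⁻¹
Layer 3 at 8.5 °C → α = 1.4×10⁻⁴ K⁻¹
Layer 4 at 2.1 °C → α = 0.91×10⁻⁴ K⁻¹
Layer 1: 0.42 × 58 × 2.4×10⁻⁴ = 0.0058464 m
Layer 2: 2×10⁻⁴ × 0.52 × 760 = 0.07904 m
Layer 3: 720 × 0.69 × 1.4×10⁻⁴ = 0.069552 m
Layer 4: 0.91×10⁻⁴ × 970 × 0.46 = 0.0406042 m
Δh = 0.0058464 + 0.07904 + 0.069552 + 0.0406042 = 0.1950426 m

195 mm of thermosteric rise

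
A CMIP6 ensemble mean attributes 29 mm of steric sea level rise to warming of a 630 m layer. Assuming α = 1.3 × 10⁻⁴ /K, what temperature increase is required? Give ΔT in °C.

0.354 °C

ΔT = Δh/(αH) = 0.029 / (1.3×10⁻⁴ × 630) ≈ 0.3541 °C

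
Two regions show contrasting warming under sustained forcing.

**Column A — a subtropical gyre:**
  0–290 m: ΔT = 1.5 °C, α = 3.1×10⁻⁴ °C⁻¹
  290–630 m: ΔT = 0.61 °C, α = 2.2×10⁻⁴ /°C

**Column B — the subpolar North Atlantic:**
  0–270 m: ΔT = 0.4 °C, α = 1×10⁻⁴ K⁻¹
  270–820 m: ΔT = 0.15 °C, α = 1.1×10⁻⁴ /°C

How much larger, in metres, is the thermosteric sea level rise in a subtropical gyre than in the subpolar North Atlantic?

A Layer 1: 1.5 × 3.1×10⁻⁴ × 290 = 0.13485 m
A 340 × 0.61 × 2.2×10⁻⁴ = 0.045628 m
A total: 0.180478 m
B 0–270 m: 0.4 × 1×10⁻⁴ × 270 = 0.01080 m
B 0.15 × 1.1×10⁻⁴ × 550 = 0.009075 m
B total: 0.019875 m
Difference: 0.180478 − 0.019875 = 0.160603 m

0.161 m larger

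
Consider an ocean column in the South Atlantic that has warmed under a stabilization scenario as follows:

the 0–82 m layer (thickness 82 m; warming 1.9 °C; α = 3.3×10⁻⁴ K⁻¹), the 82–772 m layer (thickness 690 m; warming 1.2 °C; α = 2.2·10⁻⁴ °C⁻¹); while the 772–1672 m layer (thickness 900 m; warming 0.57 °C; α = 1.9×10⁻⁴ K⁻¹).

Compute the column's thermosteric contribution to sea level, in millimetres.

Δh ≈ 331 mm

Layer 1: 3.3×10⁻⁴ × 82 × 1.9 = 0.051414 m
82–772 m: 2.2×10⁻⁴ × 690 × 1.2 = 0.18216 m
Layer 3: 0.57 × 1.9×10⁻⁴ × 900 = 0.09747 m
Δh = 0.051414 + 0.18216 + 0.09747 = 0.331044 m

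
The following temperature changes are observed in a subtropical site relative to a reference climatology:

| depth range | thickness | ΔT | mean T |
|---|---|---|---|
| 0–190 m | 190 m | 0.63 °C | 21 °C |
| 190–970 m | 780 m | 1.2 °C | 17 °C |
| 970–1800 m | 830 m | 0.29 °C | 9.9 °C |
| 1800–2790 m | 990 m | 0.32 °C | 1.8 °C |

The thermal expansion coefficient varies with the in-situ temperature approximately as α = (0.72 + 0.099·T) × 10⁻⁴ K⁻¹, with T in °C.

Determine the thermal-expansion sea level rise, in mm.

Layer 1: α = (0.72 + 0.099×21)×10⁻⁴ = 2.799×10⁻⁴ K⁻¹
Layer 2: α = (0.72 + 0.099×17)×10⁻⁴ = 2.403×10⁻⁴ K⁻¹
Layer 3: α = (0.72 + 0.099×9.9)×10⁻⁴ = 1.7001×10⁻⁴ K⁻¹
Layer 4: α = (0.72 + 0.099×1.8)×10⁻⁴ = 0.8982×10⁻⁴ K⁻¹
0–190 m: 0.63 × 2.799×10⁻⁴ × 190 = 0.03350403 m
Layer 2: 780 × 1.2 × 2.403×10⁻⁴ = 0.2249208 m
970–1800 m: 0.29 × 1.7001×10⁻⁴ × 830 = 0.040921407 m
1800–2790 m: 990 × 0.8982×10⁻⁴ × 0.32 = 0.028454976 m
Δh = 0.03350403 + 0.2249208 + 0.040921407 + 0.028454976 = 0.327801213 m

328 mm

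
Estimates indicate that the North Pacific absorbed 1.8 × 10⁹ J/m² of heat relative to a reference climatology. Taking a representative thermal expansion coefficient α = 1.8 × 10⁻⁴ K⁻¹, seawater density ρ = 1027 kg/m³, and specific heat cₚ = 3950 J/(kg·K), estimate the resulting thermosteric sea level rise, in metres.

about 0.0799 m

Δh = αQ/(ρcₚ) = 1.8×10⁻⁴ × 1.8×10⁹ / (1027 × 3950) ≈ 0.079869 m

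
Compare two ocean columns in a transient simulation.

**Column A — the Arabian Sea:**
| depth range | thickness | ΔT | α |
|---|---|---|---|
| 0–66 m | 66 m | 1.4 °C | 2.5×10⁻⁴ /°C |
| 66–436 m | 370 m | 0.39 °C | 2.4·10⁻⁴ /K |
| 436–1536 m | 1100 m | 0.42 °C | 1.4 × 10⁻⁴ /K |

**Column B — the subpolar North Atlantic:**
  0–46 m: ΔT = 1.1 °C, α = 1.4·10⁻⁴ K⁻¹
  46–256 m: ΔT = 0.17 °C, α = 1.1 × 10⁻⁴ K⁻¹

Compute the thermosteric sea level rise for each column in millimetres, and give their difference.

A: 120 mm; B: 11 mm; difference 110 mm

A 66 × 2.5×10⁻⁴ × 1.4 = 0.02310 m
A Layer 2: 2.4×10⁻⁴ × 370 × 0.39 = 0.034632 m
A 436–1536 m: 1.4×10⁻⁴ × 1100 × 0.42 = 0.06468 m
A total: 0.122412 m
B 1.1 × 1.4×10⁻⁴ × 46 = 0.007084 m
B Layer 2: 0.17 × 1.1×10⁻⁴ × 210 = 0.003927 m
B total: 0.011011 m
Difference: 0.122412 − 0.011011 = 0.111401 m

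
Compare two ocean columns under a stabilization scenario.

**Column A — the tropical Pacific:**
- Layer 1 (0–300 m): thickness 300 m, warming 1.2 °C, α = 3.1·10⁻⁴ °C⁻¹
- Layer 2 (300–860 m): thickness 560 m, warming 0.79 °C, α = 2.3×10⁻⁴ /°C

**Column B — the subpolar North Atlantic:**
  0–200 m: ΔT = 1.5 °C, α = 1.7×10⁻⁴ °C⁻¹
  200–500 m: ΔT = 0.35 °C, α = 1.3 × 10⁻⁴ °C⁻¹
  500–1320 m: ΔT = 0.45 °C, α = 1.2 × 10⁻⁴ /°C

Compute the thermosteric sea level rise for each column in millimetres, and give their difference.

A: 213 mm; B: 109 mm; difference 104 mm

A 0–300 m: 300 × 3.1×10⁻⁴ × 1.2 = 0.11160 m
A Layer 2: 0.79 × 2.3×10⁻⁴ × 560 = 0.101752 m
A total: 0.213352 m
B 200 × 1.5 × 1.7×10⁻⁴ = 0.05100 m
B Layer 2: 0.35 × 1.3×10⁻⁴ × 300 = 0.01365 m
B 500–1320 m: 1.2×10⁻⁴ × 820 × 0.45 = 0.04428 m
B total: 0.10893 m
Difference: 0.213352 − 0.10893 = 0.104422 m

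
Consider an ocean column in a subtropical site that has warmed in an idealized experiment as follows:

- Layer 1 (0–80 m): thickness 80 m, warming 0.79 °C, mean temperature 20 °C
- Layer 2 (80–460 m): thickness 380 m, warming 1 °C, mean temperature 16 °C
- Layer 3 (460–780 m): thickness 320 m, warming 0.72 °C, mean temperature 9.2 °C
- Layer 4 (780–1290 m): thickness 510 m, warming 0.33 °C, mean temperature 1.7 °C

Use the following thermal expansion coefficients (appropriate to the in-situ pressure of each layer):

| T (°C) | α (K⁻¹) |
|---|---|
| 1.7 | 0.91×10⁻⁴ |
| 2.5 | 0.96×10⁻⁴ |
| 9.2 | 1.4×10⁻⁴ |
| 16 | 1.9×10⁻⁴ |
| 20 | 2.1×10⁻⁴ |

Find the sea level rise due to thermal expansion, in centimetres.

about 13.3 cm

Layer 1 at 20 °C → α = 2.1×10⁻⁴ K⁻¹
Layer 2 at 16 °C → α = 1.9×10⁻⁴ K⁻¹
Layer 3 at 9.2 °C → α = 1.4×10⁻⁴ K⁻¹
Layer 4 at 1.7 °C → α = 0.91×10⁻⁴ K⁻¹
Layer 1: 0.79 × 2.1×10⁻⁴ × 80 = 0.013272 m
1 × 380 × 1.9×10⁻⁴ = 0.07220 m
1.4×10⁻⁴ × 0.72 × 320 = 0.032256 m
Layer 4: 510 × 0.91×10⁻⁴ × 0.33 = 0.0153153 m
Δh = 0.013272 + 0.07220 + 0.032256 + 0.0153153 = 0.1330433 m ≈ 13.3 cm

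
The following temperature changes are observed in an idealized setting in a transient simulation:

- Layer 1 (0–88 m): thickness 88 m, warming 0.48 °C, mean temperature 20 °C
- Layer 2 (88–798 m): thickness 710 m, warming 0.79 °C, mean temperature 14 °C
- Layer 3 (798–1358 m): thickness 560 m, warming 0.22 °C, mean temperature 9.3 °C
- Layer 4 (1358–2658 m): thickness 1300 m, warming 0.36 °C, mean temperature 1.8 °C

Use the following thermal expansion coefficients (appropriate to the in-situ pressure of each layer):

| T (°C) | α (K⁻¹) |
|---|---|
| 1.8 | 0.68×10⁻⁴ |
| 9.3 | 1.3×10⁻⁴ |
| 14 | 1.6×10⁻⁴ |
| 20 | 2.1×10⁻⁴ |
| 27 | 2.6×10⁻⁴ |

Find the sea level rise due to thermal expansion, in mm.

Layer 1 at 20 °C → α = 2.1×10⁻⁴ K⁻¹
Layer 2 at 14 °C → α = 1.6×10⁻⁴ K⁻¹
Layer 3 at 9.3 °C → α = 1.3×10⁻⁴ K⁻¹
Layer 4 at 1.8 °C → α = 0.68×10⁻⁴ K⁻¹
0–88 m: 88 × 0.48 × 2.1×10⁻⁴ = 0.0088704 m
88–798 m: 0.79 × 1.6×10⁻⁴ × 710 = 0.089744 m
560 × 0.22 × 1.3×10⁻⁴ = 0.016016 m
1358–2658 m: 0.36 × 0.68×10⁻⁴ × 1300 = 0.031824 m
Δh = 0.0088704 + 0.089744 + 0.016016 + 0.031824 = 0.1464544 m

Δh ≈ 150 mm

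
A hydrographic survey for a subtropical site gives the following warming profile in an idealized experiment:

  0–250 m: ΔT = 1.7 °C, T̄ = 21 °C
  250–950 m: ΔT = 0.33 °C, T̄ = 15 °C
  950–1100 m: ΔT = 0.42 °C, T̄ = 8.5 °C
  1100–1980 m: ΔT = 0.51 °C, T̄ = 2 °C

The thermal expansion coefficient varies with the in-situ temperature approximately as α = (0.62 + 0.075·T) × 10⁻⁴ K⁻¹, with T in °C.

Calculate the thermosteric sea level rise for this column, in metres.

about 0.18 m

Layer 1: α = (0.62 + 0.075×21)×10⁻⁴ = 2.195×10⁻⁴ K⁻¹
Layer 2: α = (0.62 + 0.075×15)×10⁻⁴ = 1.745×10⁻⁴ K⁻¹
Layer 3: α = (0.62 + 0.075×8.5)×10⁻⁴ = 1.2575×10⁻⁴ K⁻¹
Layer 4: α = (0.62 + 0.075×2)×10⁻⁴ = 0.77×10⁻⁴ K⁻¹
Layer 1: 2.195×10⁻⁴ × 1.7 × 250 = 0.0932875 m
Layer 2: 1.745×10⁻⁴ × 0.33 × 700 = 0.0403095 m
Layer 3: 1.2575×10⁻⁴ × 0.42 × 150 = 0.00792225 m
1100–1980 m: 0.51 × 0.77×10⁻⁴ × 880 = 0.0345576 m
Δh = 0.0932875 + 0.0403095 + 0.00792225 + 0.0345576 = 0.17607685 m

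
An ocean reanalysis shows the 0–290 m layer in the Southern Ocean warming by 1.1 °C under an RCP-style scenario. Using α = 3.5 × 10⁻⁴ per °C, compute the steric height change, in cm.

11 cm

Δh = αΔT·H = 3.5×10⁻⁴ × 1.1 × 290 = 0.11165 m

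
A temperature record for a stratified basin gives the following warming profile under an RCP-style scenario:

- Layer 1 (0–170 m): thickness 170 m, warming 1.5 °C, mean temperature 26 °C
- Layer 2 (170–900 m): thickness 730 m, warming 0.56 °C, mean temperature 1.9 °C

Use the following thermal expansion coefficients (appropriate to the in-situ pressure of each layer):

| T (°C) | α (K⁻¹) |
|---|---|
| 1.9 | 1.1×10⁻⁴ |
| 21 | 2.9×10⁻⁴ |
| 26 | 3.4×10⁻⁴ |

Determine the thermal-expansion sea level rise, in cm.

13.2 cm

Layer 1 at 26 °C → α = 3.4×10⁻⁴ K⁻¹
Layer 2 at 1.9 °C → α = 1.1×10⁻⁴ K⁻¹
Layer 1: 1.5 × 3.4×10⁻⁴ × 170 = 0.08670 m
170–900 m: 730 × 0.56 × 1.1×10⁻⁴ = 0.044968 m
Δh = 0.08670 + 0.044968 = 0.131668 m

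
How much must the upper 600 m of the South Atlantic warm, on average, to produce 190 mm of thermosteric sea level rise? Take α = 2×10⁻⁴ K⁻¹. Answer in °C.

about 1.58 °C

ΔT = Δh/(αH) = 0.19 / (2×10⁻⁴ × 600) ≈ 1.583 °C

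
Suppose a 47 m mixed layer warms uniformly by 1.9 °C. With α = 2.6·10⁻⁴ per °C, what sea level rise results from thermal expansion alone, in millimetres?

Δh = αΔT·H = 2.6×10⁻⁴ × 1.9 × 47 = 0.023218 m

Δh ≈ 23.2 mm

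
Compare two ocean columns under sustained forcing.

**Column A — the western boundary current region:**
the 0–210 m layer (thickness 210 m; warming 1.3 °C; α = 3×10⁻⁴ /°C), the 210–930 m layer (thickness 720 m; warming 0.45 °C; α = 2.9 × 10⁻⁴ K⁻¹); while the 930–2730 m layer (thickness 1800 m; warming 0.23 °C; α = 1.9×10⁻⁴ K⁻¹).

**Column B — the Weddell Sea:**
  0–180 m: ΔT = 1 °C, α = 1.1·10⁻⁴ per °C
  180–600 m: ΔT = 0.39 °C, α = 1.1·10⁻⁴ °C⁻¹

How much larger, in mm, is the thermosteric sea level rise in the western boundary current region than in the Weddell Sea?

A Layer 1: 1.3 × 210 × 3×10⁻⁴ = 0.08190 m
A Layer 2: 720 × 2.9×10⁻⁴ × 0.45 = 0.09396 m
A 1.9×10⁻⁴ × 1800 × 0.23 = 0.07866 m
A total: 0.25452 m
B 0–180 m: 1.1×10⁻⁴ × 180 × 1 = 0.01980 m
B Layer 2: 0.39 × 1.1×10⁻⁴ × 420 = 0.018018 m
B total: 0.037818 m
Difference: 0.25452 − 0.037818 = 0.216702 m

220 mm larger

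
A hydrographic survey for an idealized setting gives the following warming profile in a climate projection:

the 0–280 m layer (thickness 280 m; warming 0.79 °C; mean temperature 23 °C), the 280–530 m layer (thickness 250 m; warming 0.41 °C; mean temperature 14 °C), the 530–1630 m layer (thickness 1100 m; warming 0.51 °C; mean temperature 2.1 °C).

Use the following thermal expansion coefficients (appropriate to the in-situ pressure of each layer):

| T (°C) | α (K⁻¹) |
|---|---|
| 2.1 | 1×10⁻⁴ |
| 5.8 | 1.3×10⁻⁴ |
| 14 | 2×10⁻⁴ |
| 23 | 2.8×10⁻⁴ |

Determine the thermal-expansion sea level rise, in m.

about 0.139 m

Layer 1 at 23 °C → α = 2.8×10⁻⁴ K⁻¹
Layer 2 at 14 °C → α = 2×10⁻⁴ K⁻¹
Layer 3 at 2.1 °C → α = 1×10⁻⁴ K⁻¹
0–280 m: 280 × 2.8×10⁻⁴ × 0.79 = 0.061936 m
2×10⁻⁴ × 250 × 0.41 = 0.02050 m
Layer 3: 0.51 × 1×10⁻⁴ × 1100 = 0.05610 m
Δh = 0.061936 + 0.02050 + 0.05610 = 0.138536 m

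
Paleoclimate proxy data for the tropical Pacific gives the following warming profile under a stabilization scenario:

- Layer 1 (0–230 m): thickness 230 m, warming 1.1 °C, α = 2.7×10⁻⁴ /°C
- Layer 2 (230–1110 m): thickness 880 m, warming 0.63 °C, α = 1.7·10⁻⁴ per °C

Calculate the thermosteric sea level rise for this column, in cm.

1.1 × 230 × 2.7×10⁻⁴ = 0.06831 m
880 × 1.7×10⁻⁴ × 0.63 = 0.094248 m
Δh = 0.06831 + 0.094248 = 0.162558 m

16 cm of thermosteric rise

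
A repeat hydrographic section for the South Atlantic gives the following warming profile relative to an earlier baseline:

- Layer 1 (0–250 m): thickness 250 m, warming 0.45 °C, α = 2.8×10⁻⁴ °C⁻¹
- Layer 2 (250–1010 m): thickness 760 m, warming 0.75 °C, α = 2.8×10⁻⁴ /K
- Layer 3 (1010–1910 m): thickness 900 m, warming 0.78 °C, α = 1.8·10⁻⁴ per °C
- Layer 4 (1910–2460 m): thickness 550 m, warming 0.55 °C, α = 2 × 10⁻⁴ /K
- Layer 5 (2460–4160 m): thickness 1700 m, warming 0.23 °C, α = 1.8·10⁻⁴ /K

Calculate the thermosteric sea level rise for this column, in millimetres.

Δh = 448 mm

250 × 2.8×10⁻⁴ × 0.45 = 0.03150 m
Layer 2: 760 × 0.75 × 2.8×10⁻⁴ = 0.15960 m
Layer 3: 900 × 0.78 × 1.8×10⁻⁴ = 0.12636 m
550 × 2×10⁻⁴ × 0.55 = 0.06050 m
1700 × 0.23 × 1.8×10⁻⁴ = 0.07038 m
Δh = 0.03150 + 0.15960 + 0.12636 + 0.06050 + 0.07038 = 0.44834 m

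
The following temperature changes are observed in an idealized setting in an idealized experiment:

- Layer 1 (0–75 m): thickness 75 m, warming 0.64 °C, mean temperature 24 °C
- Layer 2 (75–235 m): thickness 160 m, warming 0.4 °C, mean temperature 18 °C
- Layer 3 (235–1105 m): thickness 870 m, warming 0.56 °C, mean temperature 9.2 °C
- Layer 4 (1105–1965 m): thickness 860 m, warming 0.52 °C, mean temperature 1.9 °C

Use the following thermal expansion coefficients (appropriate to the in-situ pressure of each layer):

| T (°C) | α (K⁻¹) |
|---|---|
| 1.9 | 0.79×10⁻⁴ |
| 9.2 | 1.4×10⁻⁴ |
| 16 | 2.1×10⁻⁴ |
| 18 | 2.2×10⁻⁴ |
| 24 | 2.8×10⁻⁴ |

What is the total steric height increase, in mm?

Δh = 130 mm

Layer 1 at 24 °C → α = 2.8×10⁻⁴ K⁻¹
Layer 2 at 18 °C → α = 2.2×10⁻⁴ K⁻¹
Layer 3 at 9.2 °C → α = 1.4×10⁻⁴ K⁻¹
Layer 4 at 1.9 °C → α = 0.79×10⁻⁴ K⁻¹
Layer 1: 2.8×10⁻⁴ × 75 × 0.64 = 0.01344 m
2.2×10⁻⁴ × 160 × 0.4 = 0.01408 m
1.4×10⁻⁴ × 870 × 0.56 = 0.068208 m
860 × 0.52 × 0.79×10⁻⁴ = 0.0353288 m
Δh = 0.01344 + 0.01408 + 0.068208 + 0.0353288 = 0.1310568 m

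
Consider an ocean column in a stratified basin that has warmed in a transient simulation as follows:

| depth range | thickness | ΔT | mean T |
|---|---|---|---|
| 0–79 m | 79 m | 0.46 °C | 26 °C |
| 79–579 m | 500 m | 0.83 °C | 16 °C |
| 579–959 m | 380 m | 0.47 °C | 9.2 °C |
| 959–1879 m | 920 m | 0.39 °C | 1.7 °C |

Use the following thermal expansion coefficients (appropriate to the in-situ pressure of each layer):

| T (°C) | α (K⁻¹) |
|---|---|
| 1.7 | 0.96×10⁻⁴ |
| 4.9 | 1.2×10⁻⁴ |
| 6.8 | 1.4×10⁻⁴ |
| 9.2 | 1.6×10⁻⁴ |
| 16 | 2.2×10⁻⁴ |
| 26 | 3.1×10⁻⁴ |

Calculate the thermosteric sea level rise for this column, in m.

Δh ≈ 0.17 m

Layer 1 at 26 °C → α = 3.1×10⁻⁴ K⁻¹
Layer 2 at 16 °C → α = 2.2×10⁻⁴ K⁻¹
Layer 3 at 9.2 °C → α = 1.6×10⁻⁴ K⁻¹
Layer 4 at 1.7 °C → α = 0.96×10⁻⁴ K⁻¹
Layer 1: 0.46 × 79 × 3.1×10⁻⁴ = 0.0112654 m
79–579 m: 500 × 2.2×10⁻⁴ × 0.83 = 0.09130 m
Layer 3: 0.47 × 380 × 1.6×10⁻⁴ = 0.028576 m
Layer 4: 0.96×10⁻⁴ × 920 × 0.39 = 0.0344448 m
Δh = 0.0112654 + 0.09130 + 0.028576 + 0.0344448 = 0.1655862 m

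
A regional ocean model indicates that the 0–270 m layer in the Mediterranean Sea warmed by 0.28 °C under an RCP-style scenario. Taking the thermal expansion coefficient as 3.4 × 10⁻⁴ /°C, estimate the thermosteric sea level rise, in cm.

Δh = 2.57 cm

Δh = αΔT·H = 3.4×10⁻⁴ × 0.28 × 270 = 0.025704 m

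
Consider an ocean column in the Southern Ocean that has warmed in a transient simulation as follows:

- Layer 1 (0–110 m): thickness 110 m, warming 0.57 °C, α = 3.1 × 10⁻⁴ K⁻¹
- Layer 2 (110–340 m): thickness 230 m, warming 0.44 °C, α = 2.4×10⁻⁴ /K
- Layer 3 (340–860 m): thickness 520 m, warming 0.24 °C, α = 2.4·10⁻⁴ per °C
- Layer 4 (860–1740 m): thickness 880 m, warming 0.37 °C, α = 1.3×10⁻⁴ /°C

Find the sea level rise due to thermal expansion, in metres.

Layer 1: 0.57 × 110 × 3.1×10⁻⁴ = 0.019437 m
110–340 m: 2.4×10⁻⁴ × 230 × 0.44 = 0.024288 m
340–860 m: 520 × 0.24 × 2.4×10⁻⁴ = 0.029952 m
1.3×10⁻⁴ × 0.37 × 880 = 0.042328 m
Δh = 0.019437 + 0.024288 + 0.029952 + 0.042328 = 0.116005 m

about 0.12 m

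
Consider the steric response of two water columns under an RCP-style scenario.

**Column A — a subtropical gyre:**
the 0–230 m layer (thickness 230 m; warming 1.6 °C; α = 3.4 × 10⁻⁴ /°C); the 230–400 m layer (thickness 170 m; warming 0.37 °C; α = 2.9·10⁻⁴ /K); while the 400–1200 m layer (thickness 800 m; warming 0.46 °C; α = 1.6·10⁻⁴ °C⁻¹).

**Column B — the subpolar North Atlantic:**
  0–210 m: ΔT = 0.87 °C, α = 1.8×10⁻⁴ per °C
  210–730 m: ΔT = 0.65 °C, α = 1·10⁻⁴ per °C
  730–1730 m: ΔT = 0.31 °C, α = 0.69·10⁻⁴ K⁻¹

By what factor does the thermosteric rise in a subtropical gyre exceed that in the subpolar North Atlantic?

≈ 2.3×

A 1.6 × 230 × 3.4×10⁻⁴ = 0.12512 m
A Layer 2: 170 × 2.9×10⁻⁴ × 0.37 = 0.018241 m
A 0.46 × 800 × 1.6×10⁻⁴ = 0.05888 m
A total: 0.202241 m
B 0–210 m: 0.87 × 210 × 1.8×10⁻⁴ = 0.032886 m
B Layer 2: 1×10⁻⁴ × 520 × 0.65 = 0.03380 m
B 1000 × 0.31 × 0.69×10⁻⁴ = 0.02139 m
B total: 0.088076 m
Ratio: 0.202241 / 0.088076 ≈ 2.296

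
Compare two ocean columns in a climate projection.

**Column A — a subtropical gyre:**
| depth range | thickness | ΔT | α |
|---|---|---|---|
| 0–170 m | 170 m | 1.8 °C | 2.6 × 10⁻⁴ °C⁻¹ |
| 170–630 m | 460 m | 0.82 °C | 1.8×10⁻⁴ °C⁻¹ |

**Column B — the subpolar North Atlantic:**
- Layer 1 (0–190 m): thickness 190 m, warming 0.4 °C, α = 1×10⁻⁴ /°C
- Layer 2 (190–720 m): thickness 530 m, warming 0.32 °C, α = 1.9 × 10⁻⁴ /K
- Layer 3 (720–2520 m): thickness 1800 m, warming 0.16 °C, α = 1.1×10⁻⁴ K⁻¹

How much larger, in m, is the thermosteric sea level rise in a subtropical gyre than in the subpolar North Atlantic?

0.0760 m

A 0–170 m: 1.8 × 2.6×10⁻⁴ × 170 = 0.07956 m
A Layer 2: 0.82 × 1.8×10⁻⁴ × 460 = 0.067896 m
A total: 0.147456 m
B Layer 1: 0.4 × 190 × 1×10⁻⁴ = 0.00760 m
B 190–720 m: 0.32 × 1.9×10⁻⁴ × 530 = 0.032224 m
B Layer 3: 1800 × 0.16 × 1.1×10⁻⁴ = 0.03168 m
B total: 0.071504 m
Difference: 0.147456 − 0.071504 = 0.075952 m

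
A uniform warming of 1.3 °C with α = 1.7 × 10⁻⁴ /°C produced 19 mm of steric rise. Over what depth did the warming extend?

about 86.0 m

H = Δh/(αΔT) = 0.019 / (1.7×10⁻⁴ × 1.3) ≈ 85.97 m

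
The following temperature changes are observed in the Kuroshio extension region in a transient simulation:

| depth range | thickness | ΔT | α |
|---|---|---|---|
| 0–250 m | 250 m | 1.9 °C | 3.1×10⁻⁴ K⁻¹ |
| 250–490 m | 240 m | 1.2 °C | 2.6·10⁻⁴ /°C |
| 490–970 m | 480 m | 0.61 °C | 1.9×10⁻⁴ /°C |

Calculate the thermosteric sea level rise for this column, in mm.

about 280 mm

Layer 1: 250 × 1.9 × 3.1×10⁻⁴ = 0.14725 m
Layer 2: 2.6×10⁻⁴ × 1.2 × 240 = 0.07488 m
0.61 × 1.9×10⁻⁴ × 480 = 0.055632 m
Δh = 0.14725 + 0.07488 + 0.055632 = 0.277762 m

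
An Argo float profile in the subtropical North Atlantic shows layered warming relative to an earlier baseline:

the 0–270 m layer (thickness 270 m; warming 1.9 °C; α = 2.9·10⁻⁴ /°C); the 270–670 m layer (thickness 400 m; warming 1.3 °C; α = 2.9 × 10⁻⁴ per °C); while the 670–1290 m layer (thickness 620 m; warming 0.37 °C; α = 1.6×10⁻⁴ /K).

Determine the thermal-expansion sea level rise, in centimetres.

2.9×10⁻⁴ × 270 × 1.9 = 0.14877 m
Layer 2: 1.3 × 400 × 2.9×10⁻⁴ = 0.15080 m
670–1290 m: 1.6×10⁻⁴ × 0.37 × 620 = 0.036704 m
Δh = 0.14877 + 0.15080 + 0.036704 = 0.336274 m

Δh ≈ 34 cm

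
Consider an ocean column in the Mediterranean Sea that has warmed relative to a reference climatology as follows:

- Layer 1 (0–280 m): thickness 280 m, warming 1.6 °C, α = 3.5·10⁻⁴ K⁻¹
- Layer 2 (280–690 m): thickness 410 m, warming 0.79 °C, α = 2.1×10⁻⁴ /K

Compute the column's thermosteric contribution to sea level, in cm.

280 × 3.5×10⁻⁴ × 1.6 = 0.15680 m
280–690 m: 2.1×10⁻⁴ × 410 × 0.79 = 0.068019 m
Δh = 0.15680 + 0.068019 = 0.224819 m

Δh = 22 cm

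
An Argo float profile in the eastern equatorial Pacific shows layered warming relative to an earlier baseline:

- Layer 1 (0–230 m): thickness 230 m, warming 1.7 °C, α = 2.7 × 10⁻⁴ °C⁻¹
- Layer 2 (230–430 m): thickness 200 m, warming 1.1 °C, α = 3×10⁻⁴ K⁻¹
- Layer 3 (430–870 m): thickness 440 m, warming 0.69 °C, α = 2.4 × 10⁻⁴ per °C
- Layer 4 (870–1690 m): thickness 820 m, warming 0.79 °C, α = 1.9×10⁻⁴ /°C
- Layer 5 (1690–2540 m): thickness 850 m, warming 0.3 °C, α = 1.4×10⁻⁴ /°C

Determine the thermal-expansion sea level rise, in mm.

403 mm

230 × 2.7×10⁻⁴ × 1.7 = 0.10557 m
200 × 3×10⁻⁴ × 1.1 = 0.06600 m
Layer 3: 440 × 2.4×10⁻⁴ × 0.69 = 0.072864 m
870–1690 m: 0.79 × 820 × 1.9×10⁻⁴ = 0.123082 m
1690–2540 m: 850 × 0.3 × 1.4×10⁻⁴ = 0.03570 m
Δh = 0.10557 + 0.06600 + 0.072864 + 0.123082 + 0.03570 = 0.403216 m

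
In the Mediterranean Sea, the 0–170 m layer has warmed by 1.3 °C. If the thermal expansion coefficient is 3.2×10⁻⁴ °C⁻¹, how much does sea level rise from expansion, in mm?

Δh = αΔT·H = 3.2×10⁻⁴ × 1.3 × 170 = 0.07072 m

about 71 mm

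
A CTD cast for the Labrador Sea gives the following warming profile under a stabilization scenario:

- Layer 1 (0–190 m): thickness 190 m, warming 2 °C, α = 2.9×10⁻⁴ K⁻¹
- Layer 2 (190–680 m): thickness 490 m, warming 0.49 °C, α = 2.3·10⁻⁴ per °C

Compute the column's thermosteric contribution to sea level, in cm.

2 × 2.9×10⁻⁴ × 190 = 0.11020 m
Layer 2: 490 × 0.49 × 2.3×10⁻⁴ = 0.055223 m
Δh = 0.11020 + 0.055223 = 0.165423 m

17 cm of thermosteric rise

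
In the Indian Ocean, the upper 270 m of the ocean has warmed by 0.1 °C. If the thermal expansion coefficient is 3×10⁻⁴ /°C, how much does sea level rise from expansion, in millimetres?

Δh = αΔT·H = 3×10⁻⁴ × 0.1 × 270 = 0.00810 m

Δh ≈ 8.1 mm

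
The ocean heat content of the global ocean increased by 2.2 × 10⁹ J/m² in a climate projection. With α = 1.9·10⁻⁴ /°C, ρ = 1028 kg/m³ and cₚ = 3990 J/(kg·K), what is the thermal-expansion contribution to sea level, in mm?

Δh = 102 mm

Δh = αQ/(ρcₚ) = 1.9×10⁻⁴ × 2.2×10⁹ / (1028 × 3990) ≈ 0.10191 m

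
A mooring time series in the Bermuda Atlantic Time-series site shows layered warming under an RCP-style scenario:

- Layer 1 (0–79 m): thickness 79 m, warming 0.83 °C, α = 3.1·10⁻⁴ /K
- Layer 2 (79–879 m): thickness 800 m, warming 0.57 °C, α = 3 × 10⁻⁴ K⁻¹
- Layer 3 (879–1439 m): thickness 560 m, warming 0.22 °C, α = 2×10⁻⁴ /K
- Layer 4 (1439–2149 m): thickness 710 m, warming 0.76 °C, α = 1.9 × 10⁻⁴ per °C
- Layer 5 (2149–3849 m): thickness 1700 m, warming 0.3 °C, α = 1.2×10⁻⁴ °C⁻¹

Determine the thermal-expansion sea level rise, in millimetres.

350 mm

0–79 m: 79 × 3.1×10⁻⁴ × 0.83 = 0.0203267 m
0.57 × 800 × 3×10⁻⁴ = 0.13680 m
879–1439 m: 0.22 × 2×10⁻⁴ × 560 = 0.02464 m
710 × 1.9×10⁻⁴ × 0.76 = 0.102524 m
2149–3849 m: 1.2×10⁻⁴ × 0.3 × 1700 = 0.06120 m
Δh = 0.0203267 + 0.13680 + 0.02464 + 0.102524 + 0.06120 = 0.3454907 m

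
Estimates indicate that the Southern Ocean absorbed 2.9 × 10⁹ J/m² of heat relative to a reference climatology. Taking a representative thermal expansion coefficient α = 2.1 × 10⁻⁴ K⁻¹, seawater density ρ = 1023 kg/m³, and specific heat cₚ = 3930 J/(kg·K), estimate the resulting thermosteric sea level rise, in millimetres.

Δh = αQ/(ρcₚ) = 2.1×10⁻⁴ × 2.9×10⁹ / (1023 × 3930) ≈ 0.15148 m

about 151 mm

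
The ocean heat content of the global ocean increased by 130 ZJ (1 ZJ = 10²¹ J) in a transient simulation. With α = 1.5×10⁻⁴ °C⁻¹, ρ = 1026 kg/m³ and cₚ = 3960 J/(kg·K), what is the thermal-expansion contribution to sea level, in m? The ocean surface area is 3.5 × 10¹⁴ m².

0.014 m of thermosteric rise

Per unit area: Q = 130×10²¹ / (3.5×10¹⁴) ≈ 3.714×10⁸ J/m²
Δh = αQ/(ρcₚ) = 1.5×10⁻⁴ × 3.714×10⁸ / (1026 × 3960) ≈ 0.013712 m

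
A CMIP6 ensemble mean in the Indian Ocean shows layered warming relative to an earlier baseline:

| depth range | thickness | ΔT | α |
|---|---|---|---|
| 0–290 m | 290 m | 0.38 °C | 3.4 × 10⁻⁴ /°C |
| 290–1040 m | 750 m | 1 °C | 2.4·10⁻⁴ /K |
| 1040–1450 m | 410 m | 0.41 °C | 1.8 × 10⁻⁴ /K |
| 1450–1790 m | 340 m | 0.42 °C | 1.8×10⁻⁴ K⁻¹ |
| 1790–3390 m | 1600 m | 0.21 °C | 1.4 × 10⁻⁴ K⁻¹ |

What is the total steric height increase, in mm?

3.4×10⁻⁴ × 290 × 0.38 = 0.037468 m
Layer 2: 2.4×10⁻⁴ × 1 × 750 = 0.18000 m
Layer 3: 410 × 0.41 × 1.8×10⁻⁴ = 0.030258 m
1.8×10⁻⁴ × 0.42 × 340 = 0.025704 m
1600 × 1.4×10⁻⁴ × 0.21 = 0.04704 m
Δh = 0.037468 + 0.18000 + 0.030258 + 0.025704 + 0.04704 = 0.32047 m

about 320 mm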